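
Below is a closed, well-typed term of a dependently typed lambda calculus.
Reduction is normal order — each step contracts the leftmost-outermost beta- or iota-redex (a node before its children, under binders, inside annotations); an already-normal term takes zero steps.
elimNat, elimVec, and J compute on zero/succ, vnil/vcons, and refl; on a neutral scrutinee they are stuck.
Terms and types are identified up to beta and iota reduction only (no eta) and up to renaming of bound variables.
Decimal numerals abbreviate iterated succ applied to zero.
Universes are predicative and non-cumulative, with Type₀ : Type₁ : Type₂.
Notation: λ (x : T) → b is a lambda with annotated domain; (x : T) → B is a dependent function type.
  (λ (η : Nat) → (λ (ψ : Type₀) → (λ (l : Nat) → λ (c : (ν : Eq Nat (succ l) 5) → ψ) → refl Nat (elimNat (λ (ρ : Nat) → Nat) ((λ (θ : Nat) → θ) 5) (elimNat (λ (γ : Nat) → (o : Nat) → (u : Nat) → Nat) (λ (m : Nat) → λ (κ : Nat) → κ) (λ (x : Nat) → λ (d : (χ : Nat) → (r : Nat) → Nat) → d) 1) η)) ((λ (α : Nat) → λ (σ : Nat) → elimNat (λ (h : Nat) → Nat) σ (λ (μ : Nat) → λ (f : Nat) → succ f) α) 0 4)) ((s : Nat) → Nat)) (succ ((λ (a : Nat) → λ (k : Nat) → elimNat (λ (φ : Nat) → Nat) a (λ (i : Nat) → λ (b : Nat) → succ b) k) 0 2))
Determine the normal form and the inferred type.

reduced normal form:
  λ (η : (ψ : Eq Nat 5 5) → (l : Nat) → Nat) → refl Nat 5
type:
  (η : (ψ : Eq Nat 5 5) → (l : Nat) → Nat) → Eq Nat 5 5


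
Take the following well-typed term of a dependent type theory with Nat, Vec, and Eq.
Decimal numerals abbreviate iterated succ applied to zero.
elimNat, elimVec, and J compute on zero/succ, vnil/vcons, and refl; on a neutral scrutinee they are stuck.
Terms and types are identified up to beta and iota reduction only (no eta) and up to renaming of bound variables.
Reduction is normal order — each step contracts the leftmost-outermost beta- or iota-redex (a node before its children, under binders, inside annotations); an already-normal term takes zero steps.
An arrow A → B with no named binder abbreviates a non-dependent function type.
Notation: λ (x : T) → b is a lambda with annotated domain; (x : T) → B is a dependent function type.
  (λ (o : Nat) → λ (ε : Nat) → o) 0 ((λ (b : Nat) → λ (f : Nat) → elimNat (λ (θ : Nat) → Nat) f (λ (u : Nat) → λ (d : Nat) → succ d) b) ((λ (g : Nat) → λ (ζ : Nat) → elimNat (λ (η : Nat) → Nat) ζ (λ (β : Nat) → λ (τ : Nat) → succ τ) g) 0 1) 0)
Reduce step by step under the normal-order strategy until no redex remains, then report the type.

reduction (normal order):
  (λ (o : Nat) → λ (ε : Nat) → o) 0 ((λ (b : Nat) → λ (f : Nat) → elimNat (λ (θ : Nat) → Nat) f (λ (u : Nat) → λ (d : Nat) → succ d) b) ((λ (g : Nat) → λ (ζ : Nat) → elimNat (λ (η : Nat) → Nat) ζ (λ (β : Nat) → λ (τ : Nat) → succ τ) g) 0 1) 0)
  ~> (λ (o : Nat) → 0) ((λ (ε : Nat) → λ (b : Nat) → elimNat (λ (f : Nat) → Nat) b (λ (θ : Nat) → λ (u : Nat) → succ u) ε) ((λ (d : Nat) → λ (g : Nat) → elimNat (λ (ζ : Nat) → Nat) g (λ (η : Nat) → λ (β : Nat) → succ β) d) 0 1) 0)
  ~> 0
the term's type:
  Nat


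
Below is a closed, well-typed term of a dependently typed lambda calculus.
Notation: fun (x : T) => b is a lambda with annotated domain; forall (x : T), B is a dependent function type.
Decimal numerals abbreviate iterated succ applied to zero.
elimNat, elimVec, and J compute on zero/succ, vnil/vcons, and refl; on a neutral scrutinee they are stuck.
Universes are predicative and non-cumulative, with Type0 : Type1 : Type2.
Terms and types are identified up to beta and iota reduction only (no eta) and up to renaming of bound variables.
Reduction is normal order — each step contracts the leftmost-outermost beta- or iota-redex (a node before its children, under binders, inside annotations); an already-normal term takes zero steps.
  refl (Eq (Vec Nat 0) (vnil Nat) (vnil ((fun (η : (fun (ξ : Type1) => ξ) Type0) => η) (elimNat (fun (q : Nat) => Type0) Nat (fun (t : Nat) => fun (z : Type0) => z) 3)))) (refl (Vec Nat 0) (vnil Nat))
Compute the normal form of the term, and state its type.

resulting normal form:
  refl (Eq (Vec Nat 0) (vnil Nat) (vnil Nat)) (refl (Vec Nat 0) (vnil Nat))
inferred type:
  Eq (Eq (Vec Nat 0) (vnil Nat) (vnil Nat)) (refl (Vec Nat 0) (vnil Nat)) (refl (Vec Nat 0) (vnil Nat))


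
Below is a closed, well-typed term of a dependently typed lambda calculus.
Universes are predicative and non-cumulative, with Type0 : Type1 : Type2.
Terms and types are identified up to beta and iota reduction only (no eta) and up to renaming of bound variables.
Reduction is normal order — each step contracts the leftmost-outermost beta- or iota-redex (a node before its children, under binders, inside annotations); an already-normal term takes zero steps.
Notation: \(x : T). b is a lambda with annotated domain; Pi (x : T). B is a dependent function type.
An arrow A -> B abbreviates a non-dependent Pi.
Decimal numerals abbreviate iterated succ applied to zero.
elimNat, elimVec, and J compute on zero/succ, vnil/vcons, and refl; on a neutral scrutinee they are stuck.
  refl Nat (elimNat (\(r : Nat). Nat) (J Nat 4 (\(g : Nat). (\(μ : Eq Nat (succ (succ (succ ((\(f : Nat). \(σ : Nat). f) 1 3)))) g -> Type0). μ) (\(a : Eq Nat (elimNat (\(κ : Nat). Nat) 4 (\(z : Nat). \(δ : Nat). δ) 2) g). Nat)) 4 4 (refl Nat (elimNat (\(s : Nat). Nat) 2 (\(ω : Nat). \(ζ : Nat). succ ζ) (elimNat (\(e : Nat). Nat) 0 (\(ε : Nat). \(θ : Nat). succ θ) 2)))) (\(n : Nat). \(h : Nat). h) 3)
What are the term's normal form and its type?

reduced normal form:
  refl Nat 4
inferred type:
  Eq Nat 4 4
observation: the term reaches its normal form after 11 normal-order steps.


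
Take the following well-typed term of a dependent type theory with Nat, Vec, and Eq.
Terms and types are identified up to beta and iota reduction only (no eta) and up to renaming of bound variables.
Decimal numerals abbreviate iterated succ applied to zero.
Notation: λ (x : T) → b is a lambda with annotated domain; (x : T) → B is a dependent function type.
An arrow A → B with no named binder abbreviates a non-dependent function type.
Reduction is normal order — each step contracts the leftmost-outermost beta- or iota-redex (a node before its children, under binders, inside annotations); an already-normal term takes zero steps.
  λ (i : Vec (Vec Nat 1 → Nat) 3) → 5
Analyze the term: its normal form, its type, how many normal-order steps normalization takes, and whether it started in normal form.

reduced normal form:
  λ (i : Vec (Vec Nat 1 → Nat) 3) → 5
the term's type:
  Vec (Vec Nat 1 → Nat) 3 → Nat
steps to reach normal form (normal order): 0
term was already normal: yes


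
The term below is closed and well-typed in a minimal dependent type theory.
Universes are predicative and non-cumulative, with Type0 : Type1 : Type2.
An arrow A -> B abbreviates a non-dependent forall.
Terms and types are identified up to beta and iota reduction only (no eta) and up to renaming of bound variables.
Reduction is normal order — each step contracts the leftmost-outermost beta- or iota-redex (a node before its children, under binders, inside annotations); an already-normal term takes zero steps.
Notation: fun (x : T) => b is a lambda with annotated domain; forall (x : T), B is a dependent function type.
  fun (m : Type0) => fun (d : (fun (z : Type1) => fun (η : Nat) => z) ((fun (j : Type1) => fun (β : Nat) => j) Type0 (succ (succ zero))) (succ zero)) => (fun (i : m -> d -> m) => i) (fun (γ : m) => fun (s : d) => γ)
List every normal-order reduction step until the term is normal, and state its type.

normal-order reduction sequence:
  fun (m : Type0) => fun (d : (fun (z : Type1) => fun (η : Nat) => z) ((fun (j : Type1) => fun (β : Nat) => j) Type0 (succ (succ zero))) (succ zero)) => (fun (i : m -> d -> m) => i) (fun (γ : m) => fun (s : d) => γ)
  ~> fun (m : Type0) => fun (d : (fun (z : Nat) => (fun (η : Type1) => fun (j : Nat) => η) Type0 (succ (succ zero))) (succ zero)) => (fun (β : m -> d -> m) => β) (fun (i : m) => fun (γ : d) => i)
  ~> fun (m : Type0) => fun (d : (fun (z : Type1) => fun (η : Nat) => z) Type0 (succ (succ zero))) => (fun (j : m -> d -> m) => j) (fun (β : m) => fun (i : d) => β)
  ~> fun (m : Type0) => fun (d : (fun (z : Nat) => Type0) (succ (succ zero))) => (fun (η : m -> d -> m) => η) (fun (j : m) => fun (β : d) => j)
  ~> fun (m : Type0) => fun (d : Type0) => (fun (z : m -> d -> m) => z) (fun (η : m) => fun (j : d) => η)
  ~> fun (m : Type0) => fun (d : Type0) => fun (z : m) => fun (η : d) => z
type:
  forall (m : Type0), forall (d : Type0), m -> d -> m


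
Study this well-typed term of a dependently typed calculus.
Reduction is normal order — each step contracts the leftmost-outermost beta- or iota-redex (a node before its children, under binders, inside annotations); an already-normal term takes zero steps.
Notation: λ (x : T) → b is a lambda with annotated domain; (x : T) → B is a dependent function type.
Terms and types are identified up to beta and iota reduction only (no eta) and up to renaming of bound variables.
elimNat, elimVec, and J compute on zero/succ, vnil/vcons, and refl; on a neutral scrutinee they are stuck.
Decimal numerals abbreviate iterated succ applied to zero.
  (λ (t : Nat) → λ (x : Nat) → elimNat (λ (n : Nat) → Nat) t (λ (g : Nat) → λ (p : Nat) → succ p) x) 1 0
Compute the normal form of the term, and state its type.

resulting normal form:
  1
type:
  Nat
observation: 3 normal-order steps separate the term from its normal form.


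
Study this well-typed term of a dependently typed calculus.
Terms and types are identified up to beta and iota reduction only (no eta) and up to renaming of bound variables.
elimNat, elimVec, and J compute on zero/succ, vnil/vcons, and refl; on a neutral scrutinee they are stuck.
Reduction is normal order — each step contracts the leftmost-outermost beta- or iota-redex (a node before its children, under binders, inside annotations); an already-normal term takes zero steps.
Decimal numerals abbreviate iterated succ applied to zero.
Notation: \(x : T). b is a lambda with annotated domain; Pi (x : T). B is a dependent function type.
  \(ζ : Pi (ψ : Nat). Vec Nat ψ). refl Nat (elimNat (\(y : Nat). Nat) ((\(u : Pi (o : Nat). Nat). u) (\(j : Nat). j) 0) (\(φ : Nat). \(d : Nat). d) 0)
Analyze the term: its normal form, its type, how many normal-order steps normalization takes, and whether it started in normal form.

normal form:
  \(ζ : Pi (ψ : Nat). Vec Nat ψ). refl Nat 0
inferred type:
  Pi (ζ : Pi (ψ : Nat). Vec Nat ψ). Eq Nat 0 0
reduction steps (normal order): 3
started in normal form: no
first contracted redex: an elimNat iota-redex


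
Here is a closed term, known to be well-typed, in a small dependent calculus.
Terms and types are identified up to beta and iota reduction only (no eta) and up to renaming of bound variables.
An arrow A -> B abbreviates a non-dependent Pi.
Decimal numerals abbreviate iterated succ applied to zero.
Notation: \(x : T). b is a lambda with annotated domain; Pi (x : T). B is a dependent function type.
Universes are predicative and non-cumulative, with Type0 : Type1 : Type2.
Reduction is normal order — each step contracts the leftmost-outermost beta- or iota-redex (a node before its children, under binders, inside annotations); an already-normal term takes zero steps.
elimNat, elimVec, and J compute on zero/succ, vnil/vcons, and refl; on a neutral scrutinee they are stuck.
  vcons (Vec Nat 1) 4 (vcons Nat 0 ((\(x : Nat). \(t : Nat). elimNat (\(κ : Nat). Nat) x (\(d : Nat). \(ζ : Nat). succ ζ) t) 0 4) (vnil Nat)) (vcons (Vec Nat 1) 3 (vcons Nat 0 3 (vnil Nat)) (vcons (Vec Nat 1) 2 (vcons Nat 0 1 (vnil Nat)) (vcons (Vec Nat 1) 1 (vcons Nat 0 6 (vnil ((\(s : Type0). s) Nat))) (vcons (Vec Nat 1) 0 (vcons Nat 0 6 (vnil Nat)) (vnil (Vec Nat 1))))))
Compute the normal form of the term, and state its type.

resulting normal form:
  vcons (Vec Nat 1) 4 (vcons Nat 0 4 (vnil Nat)) (vcons (Vec Nat 1) 3 (vcons Nat 0 3 (vnil Nat)) (vcons (Vec Nat 1) 2 (vcons Nat 0 1 (vnil Nat)) (vcons (Vec Nat 1) 1 (vcons Nat 0 6 (vnil Nat)) (vcons (Vec Nat 1) 0 (vcons Nat 0 6 (vnil Nat)) (vnil (Vec Nat 1))))))
type:
  Vec (Vec Nat 1) 5


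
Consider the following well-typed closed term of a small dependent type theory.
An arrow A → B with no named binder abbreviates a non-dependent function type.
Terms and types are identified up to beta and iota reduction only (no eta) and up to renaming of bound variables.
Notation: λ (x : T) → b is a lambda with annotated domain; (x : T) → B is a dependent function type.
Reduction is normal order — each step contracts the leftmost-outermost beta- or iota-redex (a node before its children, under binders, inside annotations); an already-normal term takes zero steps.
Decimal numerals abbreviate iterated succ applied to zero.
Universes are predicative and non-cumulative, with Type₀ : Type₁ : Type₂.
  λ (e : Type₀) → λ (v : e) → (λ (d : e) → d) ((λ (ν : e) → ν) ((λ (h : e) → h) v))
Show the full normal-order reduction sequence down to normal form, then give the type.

reduction (normal order):
  λ (e : Type₀) → λ (v : e) → (λ (d : e) → d) ((λ (ν : e) → ν) ((λ (h : e) → h) v))
  ~> λ (e : Type₀) → λ (v : e) → (λ (d : e) → d) ((λ (ν : e) → ν) v)
  ~> λ (e : Type₀) → λ (v : e) → (λ (d : e) → d) v
  ~> λ (e : Type₀) → λ (v : e) → v
inferred type:
  (e : Type₀) → e → e


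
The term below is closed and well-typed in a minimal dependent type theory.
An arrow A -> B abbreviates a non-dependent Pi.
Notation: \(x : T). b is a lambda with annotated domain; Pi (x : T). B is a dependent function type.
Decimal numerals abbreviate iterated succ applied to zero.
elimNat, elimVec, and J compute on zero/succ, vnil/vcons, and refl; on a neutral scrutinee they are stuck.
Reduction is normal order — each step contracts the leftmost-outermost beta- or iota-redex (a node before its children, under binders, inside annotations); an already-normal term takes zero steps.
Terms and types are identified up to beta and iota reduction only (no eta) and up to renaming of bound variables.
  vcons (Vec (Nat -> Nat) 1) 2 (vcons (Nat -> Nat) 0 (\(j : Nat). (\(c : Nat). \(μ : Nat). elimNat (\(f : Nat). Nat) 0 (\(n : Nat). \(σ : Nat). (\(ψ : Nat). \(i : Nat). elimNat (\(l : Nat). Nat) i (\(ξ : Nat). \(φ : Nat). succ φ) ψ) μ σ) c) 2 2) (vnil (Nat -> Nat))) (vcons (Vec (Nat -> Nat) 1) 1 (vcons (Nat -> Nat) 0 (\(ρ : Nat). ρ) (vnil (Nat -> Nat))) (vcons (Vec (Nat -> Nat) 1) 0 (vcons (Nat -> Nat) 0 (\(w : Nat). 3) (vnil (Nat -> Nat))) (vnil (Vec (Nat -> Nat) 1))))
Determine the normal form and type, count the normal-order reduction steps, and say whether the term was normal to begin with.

normal form:
  vcons (Vec (Nat -> Nat) 1) 2 (vcons (Nat -> Nat) 0 (\(j : Nat). 4) (vnil (Nat -> Nat))) (vcons (Vec (Nat -> Nat) 1) 1 (vcons (Nat -> Nat) 0 (\(c : Nat). c) (vnil (Nat -> Nat))) (vcons (Vec (Nat -> Nat) 1) 0 (vcons (Nat -> Nat) 0 (\(μ : Nat). 3) (vnil (Nat -> Nat))) (vnil (Vec (Nat -> Nat) 1))))
the term's type:
  Vec (Vec (Nat -> Nat) 1) 3
normal-order step count: 27
already normal: no
first contracted redex: a beta-redex


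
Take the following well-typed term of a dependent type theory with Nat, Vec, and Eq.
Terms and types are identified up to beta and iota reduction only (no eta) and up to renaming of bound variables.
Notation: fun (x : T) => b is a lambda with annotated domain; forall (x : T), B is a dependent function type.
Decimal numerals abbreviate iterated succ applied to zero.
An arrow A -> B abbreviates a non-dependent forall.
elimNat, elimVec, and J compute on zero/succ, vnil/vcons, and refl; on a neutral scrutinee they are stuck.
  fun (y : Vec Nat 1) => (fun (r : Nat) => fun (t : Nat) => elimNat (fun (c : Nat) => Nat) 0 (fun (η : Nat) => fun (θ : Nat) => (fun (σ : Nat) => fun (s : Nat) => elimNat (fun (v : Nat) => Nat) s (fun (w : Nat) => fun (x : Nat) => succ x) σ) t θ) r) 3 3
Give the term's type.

the term's type:
  Vec Nat 1 -> Nat


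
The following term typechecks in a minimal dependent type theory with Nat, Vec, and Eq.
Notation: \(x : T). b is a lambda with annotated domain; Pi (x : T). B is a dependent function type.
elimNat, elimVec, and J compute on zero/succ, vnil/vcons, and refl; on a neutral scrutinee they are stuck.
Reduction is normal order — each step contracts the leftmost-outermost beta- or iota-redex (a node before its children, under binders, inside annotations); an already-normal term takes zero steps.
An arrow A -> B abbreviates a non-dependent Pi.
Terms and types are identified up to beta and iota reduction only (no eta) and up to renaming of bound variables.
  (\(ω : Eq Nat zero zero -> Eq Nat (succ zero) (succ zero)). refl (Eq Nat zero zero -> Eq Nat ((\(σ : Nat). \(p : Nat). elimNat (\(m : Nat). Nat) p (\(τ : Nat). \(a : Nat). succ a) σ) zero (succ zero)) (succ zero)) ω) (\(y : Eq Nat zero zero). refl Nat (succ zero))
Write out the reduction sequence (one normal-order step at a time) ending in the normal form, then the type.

normal-order reduction:
  (\(ω : Eq Nat zero zero -> Eq Nat (succ zero) (succ zero)). refl (Eq Nat zero zero -> Eq Nat ((\(σ : Nat). \(p : Nat). elimNat (\(m : Nat). Nat) p (\(τ : Nat). \(a : Nat). succ a) σ) zero (succ zero)) (succ zero)) ω) (\(y : Eq Nat zero zero). refl Nat (succ zero))
  ~> refl (Eq Nat zero zero -> Eq Nat ((\(ω : Nat). \(σ : Nat). elimNat (\(p : Nat). Nat) σ (\(m : Nat). \(τ : Nat). succ τ) ω) zero (succ zero)) (succ zero)) (\(a : Eq Nat zero zero). refl Nat (succ zero))
  ~> refl (Eq Nat zero zero -> Eq Nat ((\(ω : Nat). elimNat (\(σ : Nat). Nat) ω (\(p : Nat). \(m : Nat). succ m) zero) (succ zero)) (succ zero)) (\(τ : Eq Nat zero zero). refl Nat (succ zero))
  ~> refl (Eq Nat zero zero -> Eq Nat (elimNat (\(ω : Nat). Nat) (succ zero) (\(σ : Nat). \(p : Nat). succ p) zero) (succ zero)) (\(m : Eq Nat zero zero). refl Nat (succ zero))
  ~> refl (Eq Nat zero zero -> Eq Nat (succ zero) (succ zero)) (\(ω : Eq Nat zero zero). refl Nat (succ zero))
inferred type:
  Eq (Eq Nat zero zero -> Eq Nat (succ zero) (succ zero)) (\(ω : Eq Nat zero zero). refl Nat (succ zero)) (\(σ : Eq Nat zero zero). refl Nat (succ zero))


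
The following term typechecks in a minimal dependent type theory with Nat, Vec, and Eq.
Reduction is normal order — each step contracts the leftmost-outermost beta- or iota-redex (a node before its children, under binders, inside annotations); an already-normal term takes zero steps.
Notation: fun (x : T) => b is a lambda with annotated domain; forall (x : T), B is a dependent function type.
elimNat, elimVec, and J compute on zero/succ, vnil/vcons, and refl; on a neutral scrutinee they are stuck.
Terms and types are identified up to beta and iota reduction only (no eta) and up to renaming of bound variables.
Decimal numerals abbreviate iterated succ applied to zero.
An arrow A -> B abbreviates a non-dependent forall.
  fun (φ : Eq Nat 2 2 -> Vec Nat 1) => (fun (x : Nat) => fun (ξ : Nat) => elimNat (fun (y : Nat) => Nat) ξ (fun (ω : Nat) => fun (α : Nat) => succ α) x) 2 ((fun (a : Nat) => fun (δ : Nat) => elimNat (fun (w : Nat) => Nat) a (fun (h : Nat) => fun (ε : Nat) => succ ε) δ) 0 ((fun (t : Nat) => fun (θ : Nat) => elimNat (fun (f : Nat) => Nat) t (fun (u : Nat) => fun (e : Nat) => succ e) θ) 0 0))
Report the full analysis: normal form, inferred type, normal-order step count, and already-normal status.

resulting normal form:
  fun (φ : Eq Nat 2 2 -> Vec Nat 1) => 2
type:
  (Eq Nat 2 2 -> Vec Nat 1) -> Nat
normal-order step count: 15
already normal: no
first contracted redex: a beta-redex


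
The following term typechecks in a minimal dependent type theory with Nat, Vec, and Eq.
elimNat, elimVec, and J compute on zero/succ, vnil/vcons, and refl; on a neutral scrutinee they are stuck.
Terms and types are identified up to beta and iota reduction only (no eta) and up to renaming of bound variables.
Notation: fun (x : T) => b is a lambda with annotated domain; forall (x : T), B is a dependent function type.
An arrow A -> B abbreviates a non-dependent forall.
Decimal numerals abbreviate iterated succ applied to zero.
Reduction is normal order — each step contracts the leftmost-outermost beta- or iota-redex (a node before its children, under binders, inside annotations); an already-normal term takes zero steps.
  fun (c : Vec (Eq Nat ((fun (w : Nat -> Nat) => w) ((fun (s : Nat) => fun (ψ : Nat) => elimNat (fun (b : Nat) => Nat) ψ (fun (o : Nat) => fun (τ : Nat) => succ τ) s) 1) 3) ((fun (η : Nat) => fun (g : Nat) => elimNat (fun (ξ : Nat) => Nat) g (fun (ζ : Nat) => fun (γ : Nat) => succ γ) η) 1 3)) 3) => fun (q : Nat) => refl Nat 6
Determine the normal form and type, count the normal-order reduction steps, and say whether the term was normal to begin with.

normal form:
  fun (c : Vec (Eq Nat 4 4) 3) => fun (w : Nat) => refl Nat 6
type:
  Vec (Eq Nat 4 4) 3 -> Nat -> Eq Nat 6 6
steps to reach normal form (normal order): 13
already normal: no
first redex: a beta-redex


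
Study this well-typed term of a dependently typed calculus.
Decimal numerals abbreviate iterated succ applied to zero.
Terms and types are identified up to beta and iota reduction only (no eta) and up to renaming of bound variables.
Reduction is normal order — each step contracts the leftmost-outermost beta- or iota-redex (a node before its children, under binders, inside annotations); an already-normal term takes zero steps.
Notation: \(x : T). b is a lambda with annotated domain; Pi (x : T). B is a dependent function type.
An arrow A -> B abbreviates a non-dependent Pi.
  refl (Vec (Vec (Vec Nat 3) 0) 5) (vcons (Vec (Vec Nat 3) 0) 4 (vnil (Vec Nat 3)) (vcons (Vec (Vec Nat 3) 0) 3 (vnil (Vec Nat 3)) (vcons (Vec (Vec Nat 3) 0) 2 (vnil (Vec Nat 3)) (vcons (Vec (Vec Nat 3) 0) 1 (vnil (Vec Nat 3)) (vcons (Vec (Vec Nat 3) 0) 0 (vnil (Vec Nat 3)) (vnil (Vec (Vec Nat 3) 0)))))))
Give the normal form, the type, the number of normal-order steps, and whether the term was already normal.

reduced normal form:
  refl (Vec (Vec (Vec Nat 3) 0) 5) (vcons (Vec (Vec Nat 3) 0) 4 (vnil (Vec Nat 3)) (vcons (Vec (Vec Nat 3) 0) 3 (vnil (Vec Nat 3)) (vcons (Vec (Vec Nat 3) 0) 2 (vnil (Vec Nat 3)) (vcons (Vec (Vec Nat 3) 0) 1 (vnil (Vec Nat 3)) (vcons (Vec (Vec Nat 3) 0) 0 (vnil (Vec Nat 3)) (vnil (Vec (Vec Nat 3) 0)))))))
type:
  Eq (Vec (Vec (Vec Nat 3) 0) 5) (vcons (Vec (Vec Nat 3) 0) 4 (vnil (Vec Nat 3)) (vcons (Vec (Vec Nat 3) 0) 3 (vnil (Vec Nat 3)) (vcons (Vec (Vec Nat 3) 0) 2 (vnil (Vec Nat 3)) (vcons (Vec (Vec Nat 3) 0) 1 (vnil (Vec Nat 3)) (vcons (Vec (Vec Nat 3) 0) 0 (vnil (Vec Nat 3)) (vnil (Vec (Vec Nat 3) 0))))))) (vcons (Vec (Vec Nat 3) 0) 4 (vnil (Vec Nat 3)) (vcons (Vec (Vec Nat 3) 0) 3 (vnil (Vec Nat 3)) (vcons (Vec (Vec Nat 3) 0) 2 (vnil (Vec Nat 3)) (vcons (Vec (Vec Nat 3) 0) 1 (vnil (Vec Nat 3)) (vcons (Vec (Vec Nat 3) 0) 0 (vnil (Vec Nat 3)) (vnil (Vec (Vec Nat 3) 0)))))))
reduction steps (normal order): 0
term was already normal: yes


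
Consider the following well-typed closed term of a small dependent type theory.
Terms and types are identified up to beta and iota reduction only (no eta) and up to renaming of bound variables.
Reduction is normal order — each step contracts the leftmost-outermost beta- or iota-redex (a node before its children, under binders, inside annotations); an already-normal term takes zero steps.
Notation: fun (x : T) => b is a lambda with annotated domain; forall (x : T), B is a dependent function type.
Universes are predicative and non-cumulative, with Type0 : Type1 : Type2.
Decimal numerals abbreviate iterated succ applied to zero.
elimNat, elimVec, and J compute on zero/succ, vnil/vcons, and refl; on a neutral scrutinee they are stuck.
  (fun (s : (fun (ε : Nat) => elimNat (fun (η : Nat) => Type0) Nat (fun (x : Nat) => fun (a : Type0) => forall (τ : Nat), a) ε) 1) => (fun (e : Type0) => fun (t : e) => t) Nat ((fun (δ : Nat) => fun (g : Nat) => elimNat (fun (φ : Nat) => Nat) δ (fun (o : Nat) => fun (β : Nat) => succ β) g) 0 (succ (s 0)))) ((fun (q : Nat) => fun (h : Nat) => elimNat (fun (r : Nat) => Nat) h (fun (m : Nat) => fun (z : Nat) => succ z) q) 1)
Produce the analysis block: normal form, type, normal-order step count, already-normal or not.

resulting normal form:
  2
type:
  Nat
normal-order step count: 18
term was already normal: no
first contracted redex: a beta-redex


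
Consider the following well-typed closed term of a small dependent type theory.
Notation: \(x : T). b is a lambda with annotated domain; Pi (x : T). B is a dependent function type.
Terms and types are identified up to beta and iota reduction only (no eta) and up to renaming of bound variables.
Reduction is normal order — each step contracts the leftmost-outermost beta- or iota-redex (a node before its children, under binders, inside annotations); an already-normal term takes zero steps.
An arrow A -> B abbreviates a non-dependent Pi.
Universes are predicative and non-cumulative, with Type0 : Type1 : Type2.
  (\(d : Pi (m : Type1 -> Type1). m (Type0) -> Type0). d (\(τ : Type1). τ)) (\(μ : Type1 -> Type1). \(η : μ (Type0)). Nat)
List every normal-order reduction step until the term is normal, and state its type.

reduction (normal order):
  (\(d : Pi (m : Type1 -> Type1). m (Type0) -> Type0). d (\(τ : Type1). τ)) (\(μ : Type1 -> Type1). \(η : μ (Type0)). Nat)
  ~> (\(d : Type1 -> Type1). \(m : d (Type0)). Nat) (\(τ : Type1). τ)
  ~> \(d : (\(m : Type1). m) (Type0)). Nat
  ~> \(d : Type0). Nat
type:
  Type0 -> Type0


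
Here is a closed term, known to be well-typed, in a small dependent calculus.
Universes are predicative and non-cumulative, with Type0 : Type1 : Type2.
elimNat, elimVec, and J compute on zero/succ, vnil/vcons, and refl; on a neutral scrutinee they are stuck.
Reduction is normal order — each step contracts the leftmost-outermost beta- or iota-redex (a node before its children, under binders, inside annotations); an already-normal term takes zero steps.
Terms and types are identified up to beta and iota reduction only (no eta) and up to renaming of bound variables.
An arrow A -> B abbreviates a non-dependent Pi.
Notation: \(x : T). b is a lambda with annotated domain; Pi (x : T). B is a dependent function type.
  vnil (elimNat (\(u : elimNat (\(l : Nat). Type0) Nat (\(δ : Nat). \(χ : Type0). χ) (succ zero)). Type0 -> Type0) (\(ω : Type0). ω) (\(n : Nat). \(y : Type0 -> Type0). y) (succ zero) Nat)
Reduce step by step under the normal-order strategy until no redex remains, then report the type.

normal-order reduction:
  vnil (elimNat (\(u : elimNat (\(l : Nat). Type0) Nat (\(δ : Nat). \(χ : Type0). χ) (succ zero)). Type0 -> Type0) (\(ω : Type0). ω) (\(n : Nat). \(y : Type0 -> Type0). y) (succ zero) Nat)
  ~> vnil ((\(u : Nat). \(l : Type0 -> Type0). l) zero (elimNat (\(δ : elimNat (\(χ : Nat). Type0) Nat (\(ω : Nat). \(n : Type0). n) (succ zero)). Type0 -> Type0) (\(y : Type0). y) (\(x : Nat). \(c : Type0 -> Type0). c) zero) Nat)
  ~> vnil ((\(u : Type0 -> Type0). u) (elimNat (\(l : elimNat (\(δ : Nat). Type0) Nat (\(χ : Nat). \(ω : Type0). ω) (succ zero)). Type0 -> Type0) (\(n : Type0). n) (\(y : Nat). \(x : Type0 -> Type0). x) zero) Nat)
  ~> vnil (elimNat (\(u : elimNat (\(l : Nat). Type0) Nat (\(δ : Nat). \(χ : Type0). χ) (succ zero)). Type0 -> Type0) (\(ω : Type0). ω) (\(n : Nat). \(y : Type0 -> Type0). y) zero Nat)
  ~> vnil ((\(u : Type0). u) Nat)
  ~> vnil Nat
inferred type:
  Vec Nat zero


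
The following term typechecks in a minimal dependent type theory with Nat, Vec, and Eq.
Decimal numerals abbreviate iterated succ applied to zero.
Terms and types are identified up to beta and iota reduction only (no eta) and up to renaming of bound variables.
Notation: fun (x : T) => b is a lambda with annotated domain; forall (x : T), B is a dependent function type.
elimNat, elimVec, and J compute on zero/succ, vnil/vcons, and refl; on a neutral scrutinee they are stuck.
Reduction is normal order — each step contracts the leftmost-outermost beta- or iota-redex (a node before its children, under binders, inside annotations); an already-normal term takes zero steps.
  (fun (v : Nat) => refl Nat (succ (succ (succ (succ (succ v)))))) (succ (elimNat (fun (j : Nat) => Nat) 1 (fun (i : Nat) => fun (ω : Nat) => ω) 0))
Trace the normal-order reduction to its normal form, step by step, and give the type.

normal-order reduction sequence:
  (fun (v : Nat) => refl Nat (succ (succ (succ (succ (succ v)))))) (succ (elimNat (fun (j : Nat) => Nat) 1 (fun (i : Nat) => fun (ω : Nat) => ω) 0))
  ~> refl Nat (succ (succ (succ (succ (succ (succ (elimNat (fun (v : Nat) => Nat) 1 (fun (j : Nat) => fun (i : Nat) => i) 0)))))))
  ~> refl Nat 7
inferred type:
  Eq Nat 7 7


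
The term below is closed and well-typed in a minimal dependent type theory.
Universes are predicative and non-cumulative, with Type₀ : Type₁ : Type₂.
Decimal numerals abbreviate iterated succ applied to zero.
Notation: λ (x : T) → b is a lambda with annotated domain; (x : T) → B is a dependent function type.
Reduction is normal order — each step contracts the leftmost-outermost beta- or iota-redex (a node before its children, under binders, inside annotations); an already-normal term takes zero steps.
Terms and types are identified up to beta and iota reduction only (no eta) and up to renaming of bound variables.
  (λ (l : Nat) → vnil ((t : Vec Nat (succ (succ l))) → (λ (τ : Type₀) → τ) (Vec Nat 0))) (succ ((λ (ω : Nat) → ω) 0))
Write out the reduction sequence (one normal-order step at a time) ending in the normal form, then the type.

reduction (normal order):
  (λ (l : Nat) → vnil ((t : Vec Nat (succ (succ l))) → (λ (τ : Type₀) → τ) (Vec Nat 0))) (succ ((λ (ω : Nat) → ω) 0))
  ~> vnil ((l : Vec Nat (succ (succ (succ ((λ (t : Nat) → t) 0))))) → (λ (τ : Type₀) → τ) (Vec Nat 0))
  ~> vnil ((l : Vec Nat 3) → (λ (t : Type₀) → t) (Vec Nat 0))
  ~> vnil ((l : Vec Nat 3) → Vec Nat 0)
the term's type:
  Vec ((l : Vec Nat 3) → Vec Nat 0) 0


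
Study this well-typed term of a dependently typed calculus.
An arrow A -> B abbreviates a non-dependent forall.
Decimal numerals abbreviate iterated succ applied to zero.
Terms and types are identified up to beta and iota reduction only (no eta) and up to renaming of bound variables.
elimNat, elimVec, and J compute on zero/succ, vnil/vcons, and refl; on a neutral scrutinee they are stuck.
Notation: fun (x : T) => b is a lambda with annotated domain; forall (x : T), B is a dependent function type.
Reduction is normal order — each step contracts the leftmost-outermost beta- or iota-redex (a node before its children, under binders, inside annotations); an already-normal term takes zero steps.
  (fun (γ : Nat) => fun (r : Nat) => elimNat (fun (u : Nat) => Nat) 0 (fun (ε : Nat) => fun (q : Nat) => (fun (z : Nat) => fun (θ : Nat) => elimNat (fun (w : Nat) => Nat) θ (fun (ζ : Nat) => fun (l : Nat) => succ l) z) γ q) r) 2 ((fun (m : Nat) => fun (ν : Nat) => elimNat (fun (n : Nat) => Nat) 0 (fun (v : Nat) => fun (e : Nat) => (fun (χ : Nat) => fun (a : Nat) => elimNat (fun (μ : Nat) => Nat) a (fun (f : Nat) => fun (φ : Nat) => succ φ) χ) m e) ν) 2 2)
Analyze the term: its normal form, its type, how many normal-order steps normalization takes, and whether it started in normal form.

resulting normal form:
  8
the term's type:
  Nat
steps to reach normal form (normal order): 51
started in normal form: no
first redex: a beta-redex


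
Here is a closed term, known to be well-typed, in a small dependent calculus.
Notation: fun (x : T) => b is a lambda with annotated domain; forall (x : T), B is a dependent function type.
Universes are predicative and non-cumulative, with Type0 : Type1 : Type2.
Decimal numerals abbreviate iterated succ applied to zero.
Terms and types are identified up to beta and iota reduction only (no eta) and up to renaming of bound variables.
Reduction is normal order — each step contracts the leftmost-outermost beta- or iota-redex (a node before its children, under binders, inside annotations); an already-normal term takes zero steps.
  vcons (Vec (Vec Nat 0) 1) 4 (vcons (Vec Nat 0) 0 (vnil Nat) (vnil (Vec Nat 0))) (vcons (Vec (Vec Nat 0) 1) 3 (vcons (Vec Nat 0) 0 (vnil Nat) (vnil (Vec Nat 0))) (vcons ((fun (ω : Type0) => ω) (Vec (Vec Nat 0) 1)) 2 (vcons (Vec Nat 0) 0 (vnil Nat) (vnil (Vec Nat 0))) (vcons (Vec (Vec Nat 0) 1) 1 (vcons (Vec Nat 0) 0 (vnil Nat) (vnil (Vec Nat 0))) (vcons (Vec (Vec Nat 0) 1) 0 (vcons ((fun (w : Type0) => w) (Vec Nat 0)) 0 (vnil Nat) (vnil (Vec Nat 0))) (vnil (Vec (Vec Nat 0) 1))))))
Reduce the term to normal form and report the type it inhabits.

reduced normal form:
  vcons (Vec (Vec Nat 0) 1) 4 (vcons (Vec Nat 0) 0 (vnil Nat) (vnil (Vec Nat 0))) (vcons (Vec (Vec Nat 0) 1) 3 (vcons (Vec Nat 0) 0 (vnil Nat) (vnil (Vec Nat 0))) (vcons (Vec (Vec Nat 0) 1) 2 (vcons (Vec Nat 0) 0 (vnil Nat) (vnil (Vec Nat 0))) (vcons (Vec (Vec Nat 0) 1) 1 (vcons (Vec Nat 0) 0 (vnil Nat) (vnil (Vec Nat 0))) (vcons (Vec (Vec Nat 0) 1) 0 (vcons (Vec Nat 0) 0 (vnil Nat) (vnil (Vec Nat 0))) (vnil (Vec (Vec Nat 0) 1))))))
the term's type:
  Vec (Vec (Vec Nat 0) 1) 5
observation: the term reaches its normal form after 2 normal-order steps.


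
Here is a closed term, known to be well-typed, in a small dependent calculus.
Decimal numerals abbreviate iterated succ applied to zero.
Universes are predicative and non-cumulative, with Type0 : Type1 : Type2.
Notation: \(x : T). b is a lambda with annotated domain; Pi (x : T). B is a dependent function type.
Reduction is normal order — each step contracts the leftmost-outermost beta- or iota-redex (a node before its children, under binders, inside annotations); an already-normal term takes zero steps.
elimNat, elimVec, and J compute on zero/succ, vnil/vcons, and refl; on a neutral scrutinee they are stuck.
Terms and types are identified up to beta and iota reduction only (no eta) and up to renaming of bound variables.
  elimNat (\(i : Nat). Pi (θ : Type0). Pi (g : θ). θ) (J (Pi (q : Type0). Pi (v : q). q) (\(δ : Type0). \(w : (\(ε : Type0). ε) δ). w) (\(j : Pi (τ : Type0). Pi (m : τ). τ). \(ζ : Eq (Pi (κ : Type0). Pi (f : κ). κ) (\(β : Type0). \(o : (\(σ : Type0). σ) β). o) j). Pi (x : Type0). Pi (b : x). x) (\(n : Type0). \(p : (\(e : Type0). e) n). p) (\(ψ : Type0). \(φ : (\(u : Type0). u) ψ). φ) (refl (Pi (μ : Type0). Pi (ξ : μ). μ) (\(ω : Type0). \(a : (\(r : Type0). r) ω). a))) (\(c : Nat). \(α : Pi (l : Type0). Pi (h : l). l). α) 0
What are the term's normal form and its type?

normal form:
  \(i : Type0). \(θ : i). θ
inferred type:
  Pi (i : Type0). Pi (θ : i). i
observation: the first redex contracted is an elimNat iota-redex; the normal form is reached in 3 normal-order steps.


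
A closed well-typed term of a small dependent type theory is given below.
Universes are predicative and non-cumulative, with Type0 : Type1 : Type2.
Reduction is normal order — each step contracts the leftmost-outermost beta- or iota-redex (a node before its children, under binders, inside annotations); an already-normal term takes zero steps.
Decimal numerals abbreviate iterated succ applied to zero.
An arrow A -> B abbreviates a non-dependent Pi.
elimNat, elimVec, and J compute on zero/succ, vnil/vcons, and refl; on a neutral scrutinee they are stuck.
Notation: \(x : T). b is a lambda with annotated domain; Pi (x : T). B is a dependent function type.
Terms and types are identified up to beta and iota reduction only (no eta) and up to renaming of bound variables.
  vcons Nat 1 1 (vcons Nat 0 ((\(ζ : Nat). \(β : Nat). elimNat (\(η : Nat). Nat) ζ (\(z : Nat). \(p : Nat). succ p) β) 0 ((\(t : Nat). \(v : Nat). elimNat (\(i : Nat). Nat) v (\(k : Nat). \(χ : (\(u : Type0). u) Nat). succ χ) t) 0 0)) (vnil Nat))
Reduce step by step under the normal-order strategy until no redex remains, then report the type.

normal-order reduction sequence:
  vcons Nat 1 1 (vcons Nat 0 ((\(ζ : Nat). \(β : Nat). elimNat (\(η : Nat). Nat) ζ (\(z : Nat). \(p : Nat). succ p) β) 0 ((\(t : Nat). \(v : Nat). elimNat (\(i : Nat). Nat) v (\(k : Nat). \(χ : (\(u : Type0). u) Nat). succ χ) t) 0 0)) (vnil Nat))
  ~> vcons Nat 1 1 (vcons Nat 0 ((\(ζ : Nat). elimNat (\(β : Nat). Nat) 0 (\(η : Nat). \(z : Nat). succ z) ζ) ((\(p : Nat). \(t : Nat). elimNat (\(v : Nat). Nat) t (\(i : Nat). \(k : (\(χ : Type0). χ) Nat). succ k) p) 0 0)) (vnil Nat))
  ~> vcons Nat 1 1 (vcons Nat 0 (elimNat (\(ζ : Nat). Nat) 0 (\(β : Nat). \(η : Nat). succ η) ((\(z : Nat). \(p : Nat). elimNat (\(t : Nat). Nat) p (\(v : Nat). \(i : (\(k : Type0). k) Nat). succ i) z) 0 0)) (vnil Nat))
  ~> vcons Nat 1 1 (vcons Nat 0 (elimNat (\(ζ : Nat). Nat) 0 (\(β : Nat). \(η : Nat). succ η) ((\(z : Nat). elimNat (\(p : Nat). Nat) z (\(t : Nat). \(v : (\(i : Type0). i) Nat). succ v) 0) 0)) (vnil Nat))
  ~> vcons Nat 1 1 (vcons Nat 0 (elimNat (\(ζ : Nat). Nat) 0 (\(β : Nat). \(η : Nat). succ η) (elimNat (\(z : Nat). Nat) 0 (\(p : Nat). \(t : (\(v : Type0). v) Nat). succ t) 0)) (vnil Nat))
  ~> vcons Nat 1 1 (vcons Nat 0 (elimNat (\(ζ : Nat). Nat) 0 (\(β : Nat). \(η : Nat). succ η) 0) (vnil Nat))
  ~> vcons Nat 1 1 (vcons Nat 0 0 (vnil Nat))
the term's type:
  Vec Nat 2


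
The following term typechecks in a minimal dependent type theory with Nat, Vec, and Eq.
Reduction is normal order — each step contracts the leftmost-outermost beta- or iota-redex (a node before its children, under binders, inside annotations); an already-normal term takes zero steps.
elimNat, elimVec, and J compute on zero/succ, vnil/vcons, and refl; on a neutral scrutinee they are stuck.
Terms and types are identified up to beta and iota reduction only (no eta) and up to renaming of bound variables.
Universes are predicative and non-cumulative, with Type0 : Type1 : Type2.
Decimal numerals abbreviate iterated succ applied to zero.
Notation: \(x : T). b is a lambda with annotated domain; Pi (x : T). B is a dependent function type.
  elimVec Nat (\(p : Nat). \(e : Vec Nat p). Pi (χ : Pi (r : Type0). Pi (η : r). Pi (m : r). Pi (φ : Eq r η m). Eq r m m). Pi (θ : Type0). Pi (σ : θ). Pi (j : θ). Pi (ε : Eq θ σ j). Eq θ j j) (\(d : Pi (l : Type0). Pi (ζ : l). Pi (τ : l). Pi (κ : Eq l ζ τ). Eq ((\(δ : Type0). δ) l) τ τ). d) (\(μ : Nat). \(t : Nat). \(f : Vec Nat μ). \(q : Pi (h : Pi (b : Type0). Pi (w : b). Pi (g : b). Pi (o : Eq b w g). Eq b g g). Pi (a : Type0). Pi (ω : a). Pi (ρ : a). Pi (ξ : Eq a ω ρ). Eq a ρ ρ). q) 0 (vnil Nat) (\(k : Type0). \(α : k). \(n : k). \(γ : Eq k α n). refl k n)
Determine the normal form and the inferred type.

reduced normal form:
  \(p : Type0). \(e : p). \(χ : p). \(r : Eq p e χ). refl p χ
type:
  Pi (p : Type0). Pi (e : p). Pi (χ : p). Pi (r : Eq p e χ). Eq p χ χ


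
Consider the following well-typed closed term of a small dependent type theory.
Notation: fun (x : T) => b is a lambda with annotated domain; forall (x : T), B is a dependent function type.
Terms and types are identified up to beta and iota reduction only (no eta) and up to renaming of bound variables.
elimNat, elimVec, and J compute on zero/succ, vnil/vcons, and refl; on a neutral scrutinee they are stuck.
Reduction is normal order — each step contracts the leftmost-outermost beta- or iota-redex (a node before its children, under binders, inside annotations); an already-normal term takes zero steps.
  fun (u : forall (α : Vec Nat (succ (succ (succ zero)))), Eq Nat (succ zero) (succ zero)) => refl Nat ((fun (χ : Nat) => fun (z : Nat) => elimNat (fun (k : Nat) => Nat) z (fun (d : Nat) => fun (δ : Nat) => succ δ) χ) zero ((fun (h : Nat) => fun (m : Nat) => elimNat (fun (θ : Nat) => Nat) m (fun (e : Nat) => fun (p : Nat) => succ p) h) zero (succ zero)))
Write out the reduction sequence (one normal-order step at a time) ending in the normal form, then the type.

normal-order reduction:
  fun (u : forall (α : Vec Nat (succ (succ (succ zero)))), Eq Nat (succ zero) (succ zero)) => refl Nat ((fun (χ : Nat) => fun (z : Nat) => elimNat (fun (k : Nat) => Nat) z (fun (d : Nat) => fun (δ : Nat) => succ δ) χ) zero ((fun (h : Nat) => fun (m : Nat) => elimNat (fun (θ : Nat) => Nat) m (fun (e : Nat) => fun (p : Nat) => succ p) h) zero (succ zero)))
  ~> fun (u : forall (α : Vec Nat (succ (succ (succ zero)))), Eq Nat (succ zero) (succ zero)) => refl Nat ((fun (χ : Nat) => elimNat (fun (z : Nat) => Nat) χ (fun (k : Nat) => fun (d : Nat) => succ d) zero) ((fun (δ : Nat) => fun (h : Nat) => elimNat (fun (m : Nat) => Nat) h (fun (θ : Nat) => fun (e : Nat) => succ e) δ) zero (succ zero)))
  ~> fun (u : forall (α : Vec Nat (succ (succ (succ zero)))), Eq Nat (succ zero) (succ zero)) => refl Nat (elimNat (fun (χ : Nat) => Nat) ((fun (z : Nat) => fun (k : Nat) => elimNat (fun (d : Nat) => Nat) k (fun (δ : Nat) => fun (h : Nat) => succ h) z) zero (succ zero)) (fun (m : Nat) => fun (θ : Nat) => succ θ) zero)
  ~> fun (u : forall (α : Vec Nat (succ (succ (succ zero)))), Eq Nat (succ zero) (succ zero)) => refl Nat ((fun (χ : Nat) => fun (z : Nat) => elimNat (fun (k : Nat) => Nat) z (fun (d : Nat) => fun (δ : Nat) => succ δ) χ) zero (succ zero))
  ~> fun (u : forall (α : Vec Nat (succ (succ (succ zero)))), Eq Nat (succ zero) (succ zero)) => refl Nat ((fun (χ : Nat) => elimNat (fun (z : Nat) => Nat) χ (fun (k : Nat) => fun (d : Nat) => succ d) zero) (succ zero))
  ~> fun (u : forall (α : Vec Nat (succ (succ (succ zero)))), Eq Nat (succ zero) (succ zero)) => refl Nat (elimNat (fun (χ : Nat) => Nat) (succ zero) (fun (z : Nat) => fun (k : Nat) => succ k) zero)
  ~> fun (u : forall (α : Vec Nat (succ (succ (succ zero)))), Eq Nat (succ zero) (succ zero)) => refl Nat (succ zero)
type:
  forall (u : forall (α : Vec Nat (succ (succ (succ zero)))), Eq Nat (succ zero) (succ zero)), Eq Nat (succ zero) (succ zero)
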